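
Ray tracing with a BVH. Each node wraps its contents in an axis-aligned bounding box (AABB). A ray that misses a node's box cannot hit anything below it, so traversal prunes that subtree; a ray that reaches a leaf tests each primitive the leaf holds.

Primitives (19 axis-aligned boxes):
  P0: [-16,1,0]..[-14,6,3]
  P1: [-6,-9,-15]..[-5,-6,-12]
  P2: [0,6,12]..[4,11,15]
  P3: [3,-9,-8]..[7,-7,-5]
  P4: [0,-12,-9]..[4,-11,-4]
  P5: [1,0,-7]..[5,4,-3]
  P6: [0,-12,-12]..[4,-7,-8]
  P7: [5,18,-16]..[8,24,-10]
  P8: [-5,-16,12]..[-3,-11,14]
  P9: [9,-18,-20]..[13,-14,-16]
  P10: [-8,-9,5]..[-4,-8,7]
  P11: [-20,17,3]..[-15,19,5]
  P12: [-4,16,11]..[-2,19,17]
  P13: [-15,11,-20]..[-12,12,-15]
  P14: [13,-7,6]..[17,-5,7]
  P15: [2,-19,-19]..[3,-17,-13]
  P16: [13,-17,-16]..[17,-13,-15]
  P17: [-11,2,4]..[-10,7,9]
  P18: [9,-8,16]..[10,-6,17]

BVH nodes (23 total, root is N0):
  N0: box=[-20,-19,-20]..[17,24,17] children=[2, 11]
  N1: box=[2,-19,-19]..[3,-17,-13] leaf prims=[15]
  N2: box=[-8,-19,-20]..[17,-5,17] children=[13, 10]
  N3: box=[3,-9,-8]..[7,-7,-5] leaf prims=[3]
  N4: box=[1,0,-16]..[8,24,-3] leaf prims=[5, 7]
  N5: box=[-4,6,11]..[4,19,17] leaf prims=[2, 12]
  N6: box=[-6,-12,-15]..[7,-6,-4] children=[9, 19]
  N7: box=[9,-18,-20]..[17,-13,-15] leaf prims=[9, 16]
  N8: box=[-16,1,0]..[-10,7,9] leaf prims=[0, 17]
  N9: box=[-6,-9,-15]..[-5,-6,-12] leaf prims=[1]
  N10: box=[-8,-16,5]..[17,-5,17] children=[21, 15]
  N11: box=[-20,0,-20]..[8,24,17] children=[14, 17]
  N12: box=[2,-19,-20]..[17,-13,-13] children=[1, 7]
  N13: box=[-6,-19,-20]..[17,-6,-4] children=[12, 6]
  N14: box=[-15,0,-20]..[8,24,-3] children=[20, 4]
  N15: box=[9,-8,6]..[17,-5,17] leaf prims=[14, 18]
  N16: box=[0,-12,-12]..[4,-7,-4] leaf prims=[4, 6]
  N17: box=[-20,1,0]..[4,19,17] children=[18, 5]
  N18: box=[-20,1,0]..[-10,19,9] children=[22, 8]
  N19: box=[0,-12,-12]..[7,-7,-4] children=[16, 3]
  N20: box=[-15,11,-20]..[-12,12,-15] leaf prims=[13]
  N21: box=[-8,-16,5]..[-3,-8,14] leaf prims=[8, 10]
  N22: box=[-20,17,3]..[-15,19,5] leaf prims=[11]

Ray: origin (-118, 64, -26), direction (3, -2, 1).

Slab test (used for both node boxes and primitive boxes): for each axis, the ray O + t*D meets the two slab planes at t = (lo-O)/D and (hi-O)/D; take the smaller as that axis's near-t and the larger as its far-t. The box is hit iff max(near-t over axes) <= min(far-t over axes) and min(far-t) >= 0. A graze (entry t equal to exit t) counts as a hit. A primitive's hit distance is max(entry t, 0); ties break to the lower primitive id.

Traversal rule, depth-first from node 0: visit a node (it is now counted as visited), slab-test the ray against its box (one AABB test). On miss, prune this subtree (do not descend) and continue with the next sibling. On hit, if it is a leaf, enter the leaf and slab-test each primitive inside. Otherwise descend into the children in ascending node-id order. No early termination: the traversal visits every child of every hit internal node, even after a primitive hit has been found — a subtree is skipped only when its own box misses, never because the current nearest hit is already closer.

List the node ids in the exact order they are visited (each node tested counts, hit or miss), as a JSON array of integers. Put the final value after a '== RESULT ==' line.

Traverse from the root:
N0 x:[98/3,45] y:[20,83/2] z:[6,43] -> hit [98/3,83/2], descend [2, 11]
  N2 x:[110/3,45] y:[69/2,83/2] z:[6,43] -> hit [110/3,83/2], descend [10, 13]
    N10 x:[110/3,45] y:[69/2,40] z:[31,43] -> hit [110/3,40], descend [15, 21]
      N15 x:[127/3,45] y:[69/2,36] z:[32,43] -> miss, prune
      N21 x:[110/3,115/3] y:[36,40] z:[31,40] -> hit [110/3,115/3] leaf, test {P8@t=38, P10(miss)}
    N13 x:[112/3,45] y:[35,83/2] z:[6,22] -> miss, prune
  N11 x:[98/3,42] y:[20,32] z:[6,43] -> miss, prune

7 AABB tests over nodes [0, 2, 10, 15, 21, 13, 11]; 1 leaf entered; closest P8.

== RESULT ==
[0, 2, 10, 15, 21, 13, 11]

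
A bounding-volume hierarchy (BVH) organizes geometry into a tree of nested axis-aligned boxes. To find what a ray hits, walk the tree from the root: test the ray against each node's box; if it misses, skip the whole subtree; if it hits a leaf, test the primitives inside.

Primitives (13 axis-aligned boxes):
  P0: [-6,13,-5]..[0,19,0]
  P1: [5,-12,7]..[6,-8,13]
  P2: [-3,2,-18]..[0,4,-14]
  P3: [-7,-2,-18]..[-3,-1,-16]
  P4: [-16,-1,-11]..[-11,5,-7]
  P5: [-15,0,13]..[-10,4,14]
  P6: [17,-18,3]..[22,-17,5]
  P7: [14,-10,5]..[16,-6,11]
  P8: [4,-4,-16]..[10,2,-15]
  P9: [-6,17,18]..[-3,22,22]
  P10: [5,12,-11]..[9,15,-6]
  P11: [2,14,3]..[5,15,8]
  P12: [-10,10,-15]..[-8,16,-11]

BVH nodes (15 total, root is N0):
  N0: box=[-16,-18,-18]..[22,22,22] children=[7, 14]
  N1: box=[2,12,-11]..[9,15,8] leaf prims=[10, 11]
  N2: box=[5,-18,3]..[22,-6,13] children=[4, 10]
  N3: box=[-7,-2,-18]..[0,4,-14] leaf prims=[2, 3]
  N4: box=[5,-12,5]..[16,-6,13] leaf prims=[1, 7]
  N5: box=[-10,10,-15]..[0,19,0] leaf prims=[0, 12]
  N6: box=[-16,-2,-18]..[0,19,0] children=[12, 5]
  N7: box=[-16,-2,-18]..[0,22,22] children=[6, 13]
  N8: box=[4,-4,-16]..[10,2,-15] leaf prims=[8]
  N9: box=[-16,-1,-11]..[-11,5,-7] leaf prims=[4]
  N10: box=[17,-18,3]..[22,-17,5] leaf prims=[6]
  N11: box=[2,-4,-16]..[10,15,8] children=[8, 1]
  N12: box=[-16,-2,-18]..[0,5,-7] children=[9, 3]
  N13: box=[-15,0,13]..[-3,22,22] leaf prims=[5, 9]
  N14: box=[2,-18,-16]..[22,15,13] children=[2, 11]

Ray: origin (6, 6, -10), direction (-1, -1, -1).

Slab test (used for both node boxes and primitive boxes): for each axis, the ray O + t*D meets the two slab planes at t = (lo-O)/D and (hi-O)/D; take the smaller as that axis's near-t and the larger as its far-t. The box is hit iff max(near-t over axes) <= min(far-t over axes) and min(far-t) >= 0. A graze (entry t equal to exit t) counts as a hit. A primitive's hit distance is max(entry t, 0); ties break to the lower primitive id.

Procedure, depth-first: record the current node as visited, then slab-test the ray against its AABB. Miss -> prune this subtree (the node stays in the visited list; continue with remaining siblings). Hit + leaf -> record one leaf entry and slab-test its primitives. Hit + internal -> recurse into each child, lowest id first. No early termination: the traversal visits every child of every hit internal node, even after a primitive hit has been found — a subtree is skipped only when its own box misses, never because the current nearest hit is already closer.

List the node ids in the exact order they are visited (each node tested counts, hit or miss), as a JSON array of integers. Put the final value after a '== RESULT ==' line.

Walk:
N0 x:[-16,22] y:[-16,24] z:[-32,8] -> hit [-16,8], descend [7, 14]
  N7 x:[6,22] y:[-16,8] z:[-32,8] -> hit [6,8], descend [6, 13]
    N6 x:[6,22] y:[-13,8] z:[-10,8] -> hit [6,8], descend [5, 12]
      N5 x:[6,16] y:[-13,-4] z:[-10,5] -> miss, prune
      N12 x:[6,22] y:[1,8] z:[-3,8] -> hit [6,8], descend [3, 9]
        N3 x:[6,13] y:[2,8] z:[4,8] -> hit [6,8] leaf, test {P2(miss), P3(miss)}
        N9 x:[17,22] y:[1,7] z:[-3,1] -> miss, prune
    N13 x:[9,21] y:[-16,6] z:[-32,-23] -> miss, prune
  N14 x:[-16,4] y:[-9,24] z:[-23,6] -> hit [-9,4], descend [2, 11]
    N2 x:[-16,1] y:[12,24] z:[-23,-13] -> miss, prune
    N11 x:[-4,4] y:[-9,10] z:[-18,6] -> hit [-4,4], descend [1, 8]
      N1 x:[-3,4] y:[-9,-6] z:[-18,1] -> miss, prune
      N8 x:[-4,2] y:[4,10] z:[5,6] -> miss, prune

Summary -> nodes [0, 7, 6, 5, 12, 3, 9, 13, 14, 2, 11, 1, 8]; box-tests=13; leaf-entries=1; first=miss

== RESULT ==
[0, 7, 6, 5, 12, 3, 9, 13, 14, 2, 11, 1, 8]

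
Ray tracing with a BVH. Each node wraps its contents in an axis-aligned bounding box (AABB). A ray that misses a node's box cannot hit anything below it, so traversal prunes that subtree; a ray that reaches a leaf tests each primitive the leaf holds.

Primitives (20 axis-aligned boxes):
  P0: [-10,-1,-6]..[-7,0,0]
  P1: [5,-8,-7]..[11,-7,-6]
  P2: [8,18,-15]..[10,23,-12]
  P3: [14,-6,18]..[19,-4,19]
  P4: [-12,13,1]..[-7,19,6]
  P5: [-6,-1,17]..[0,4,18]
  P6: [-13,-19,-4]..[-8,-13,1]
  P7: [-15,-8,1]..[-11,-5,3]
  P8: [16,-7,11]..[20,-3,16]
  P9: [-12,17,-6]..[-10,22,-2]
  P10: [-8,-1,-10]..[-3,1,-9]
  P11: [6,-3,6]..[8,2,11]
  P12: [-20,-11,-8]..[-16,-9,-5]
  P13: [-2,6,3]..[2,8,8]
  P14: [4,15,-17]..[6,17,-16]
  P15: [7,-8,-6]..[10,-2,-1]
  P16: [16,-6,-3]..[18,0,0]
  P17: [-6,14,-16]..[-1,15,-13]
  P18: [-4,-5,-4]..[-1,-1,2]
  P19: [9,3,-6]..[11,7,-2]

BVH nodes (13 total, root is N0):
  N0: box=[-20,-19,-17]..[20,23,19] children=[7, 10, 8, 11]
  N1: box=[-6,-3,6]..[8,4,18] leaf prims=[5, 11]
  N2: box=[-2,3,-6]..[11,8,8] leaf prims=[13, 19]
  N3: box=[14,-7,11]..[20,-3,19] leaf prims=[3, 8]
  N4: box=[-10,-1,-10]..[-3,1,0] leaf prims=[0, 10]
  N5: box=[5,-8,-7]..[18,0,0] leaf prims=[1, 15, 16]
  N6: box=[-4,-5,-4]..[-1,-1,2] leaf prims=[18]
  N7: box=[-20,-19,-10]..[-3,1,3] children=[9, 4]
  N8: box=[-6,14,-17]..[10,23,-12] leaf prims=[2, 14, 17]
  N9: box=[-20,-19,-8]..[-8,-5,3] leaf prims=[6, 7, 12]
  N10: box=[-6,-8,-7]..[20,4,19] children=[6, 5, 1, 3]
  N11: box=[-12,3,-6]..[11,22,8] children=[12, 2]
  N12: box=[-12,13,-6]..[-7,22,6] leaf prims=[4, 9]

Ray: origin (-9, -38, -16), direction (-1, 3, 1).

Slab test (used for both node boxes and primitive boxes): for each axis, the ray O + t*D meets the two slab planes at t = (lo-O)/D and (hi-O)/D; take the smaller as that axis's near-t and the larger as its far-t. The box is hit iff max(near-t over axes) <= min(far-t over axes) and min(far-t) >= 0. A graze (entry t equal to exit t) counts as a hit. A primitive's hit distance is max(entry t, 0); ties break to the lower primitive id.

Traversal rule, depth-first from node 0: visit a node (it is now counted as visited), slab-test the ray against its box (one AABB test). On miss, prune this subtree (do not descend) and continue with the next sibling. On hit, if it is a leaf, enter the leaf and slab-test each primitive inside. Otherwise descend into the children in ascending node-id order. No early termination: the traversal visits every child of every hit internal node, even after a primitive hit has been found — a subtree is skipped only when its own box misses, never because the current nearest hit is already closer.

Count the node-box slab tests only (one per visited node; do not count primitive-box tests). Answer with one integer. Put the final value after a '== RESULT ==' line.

Walk:
N0 x:[-29,11] y:[19/3,61/3] z:[-1,35] -> hit [19/3,11], descend [7, 8, 10, 11]
  N7 x:[-6,11] y:[19/3,13] z:[6,19] -> hit [19/3,11], descend [4, 9]
    N4 x:[-6,1] y:[37/3,13] z:[6,16] -> miss, prune
    N9 x:[-1,11] y:[19/3,11] z:[8,19] -> hit [8,11] leaf, test {P6(miss), P7(miss), P12@t=9}
  N8 x:[-19,-3] y:[52/3,61/3] z:[-1,4] -> miss, prune
  N10 x:[-29,-3] y:[10,14] z:[9,35] -> miss, prune
  N11 x:[-20,3] y:[41/3,20] z:[10,24] -> miss, prune

order=[0, 7, 4, 9, 8, 10, 11]  |boxes|=7  |leaves|=1  hit=P12

== RESULT ==
7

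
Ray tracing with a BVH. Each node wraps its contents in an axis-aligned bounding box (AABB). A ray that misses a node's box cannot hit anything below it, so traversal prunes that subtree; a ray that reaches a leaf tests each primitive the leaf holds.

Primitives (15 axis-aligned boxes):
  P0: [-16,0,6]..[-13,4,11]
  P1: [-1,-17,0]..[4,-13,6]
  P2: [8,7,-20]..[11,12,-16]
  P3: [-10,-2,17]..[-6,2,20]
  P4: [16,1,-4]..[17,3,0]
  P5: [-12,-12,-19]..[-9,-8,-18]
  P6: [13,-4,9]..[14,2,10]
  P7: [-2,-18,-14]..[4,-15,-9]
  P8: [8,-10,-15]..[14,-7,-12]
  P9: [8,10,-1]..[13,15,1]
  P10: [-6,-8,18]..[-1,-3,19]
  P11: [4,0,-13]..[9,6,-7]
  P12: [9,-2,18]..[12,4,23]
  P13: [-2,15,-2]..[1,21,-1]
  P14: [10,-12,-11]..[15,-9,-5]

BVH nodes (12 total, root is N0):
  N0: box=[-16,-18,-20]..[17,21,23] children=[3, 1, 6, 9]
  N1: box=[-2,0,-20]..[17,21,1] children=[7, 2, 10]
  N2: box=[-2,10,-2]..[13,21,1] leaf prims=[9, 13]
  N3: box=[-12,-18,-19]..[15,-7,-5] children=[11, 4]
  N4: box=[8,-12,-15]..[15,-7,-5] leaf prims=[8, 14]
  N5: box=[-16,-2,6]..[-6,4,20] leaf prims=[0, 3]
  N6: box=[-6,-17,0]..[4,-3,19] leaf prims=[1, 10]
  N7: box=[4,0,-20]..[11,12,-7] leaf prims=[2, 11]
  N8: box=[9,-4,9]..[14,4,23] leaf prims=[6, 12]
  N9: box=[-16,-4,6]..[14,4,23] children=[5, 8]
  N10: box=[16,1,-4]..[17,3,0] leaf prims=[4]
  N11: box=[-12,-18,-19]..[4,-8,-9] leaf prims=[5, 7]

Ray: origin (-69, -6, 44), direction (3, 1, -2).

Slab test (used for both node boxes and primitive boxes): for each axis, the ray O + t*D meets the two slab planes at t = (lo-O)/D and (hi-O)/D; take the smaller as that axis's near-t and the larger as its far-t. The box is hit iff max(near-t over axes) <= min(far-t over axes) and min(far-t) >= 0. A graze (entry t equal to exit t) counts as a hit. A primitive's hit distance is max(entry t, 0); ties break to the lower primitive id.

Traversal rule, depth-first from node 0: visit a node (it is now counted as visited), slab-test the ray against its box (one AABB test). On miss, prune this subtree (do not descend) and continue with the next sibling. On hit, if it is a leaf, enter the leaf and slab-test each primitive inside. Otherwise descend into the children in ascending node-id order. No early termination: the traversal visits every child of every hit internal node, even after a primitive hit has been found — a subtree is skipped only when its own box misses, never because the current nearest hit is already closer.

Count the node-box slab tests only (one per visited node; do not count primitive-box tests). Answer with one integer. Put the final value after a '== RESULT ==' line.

Walk:
N0 x:[53/3,86/3] y:[-12,27] z:[21/2,32] -> hit [53/3,27], descend [1, 3, 6, 9]
  N1 x:[67/3,86/3] y:[6,27] z:[43/2,32] -> hit [67/3,27], descend [2, 7, 10]
    N2 x:[67/3,82/3] y:[16,27] z:[43/2,23] -> hit [67/3,23] leaf, test {P9(miss), P13@t=45/2}
    N7 x:[73/3,80/3] y:[6,18] z:[51/2,32] -> miss, prune
    N10 x:[85/3,86/3] y:[7,9] z:[22,24] -> miss, prune
  N3 x:[19,28] y:[-12,-1] z:[49/2,63/2] -> miss, prune
  N6 x:[21,73/3] y:[-11,3] z:[25/2,22] -> miss, prune
  N9 x:[53/3,83/3] y:[2,10] z:[21/2,19] -> miss, prune

order=[0, 1, 2, 7, 10, 3, 6, 9]  |boxes|=8  |leaves|=1  hit=P13

== RESULT ==
8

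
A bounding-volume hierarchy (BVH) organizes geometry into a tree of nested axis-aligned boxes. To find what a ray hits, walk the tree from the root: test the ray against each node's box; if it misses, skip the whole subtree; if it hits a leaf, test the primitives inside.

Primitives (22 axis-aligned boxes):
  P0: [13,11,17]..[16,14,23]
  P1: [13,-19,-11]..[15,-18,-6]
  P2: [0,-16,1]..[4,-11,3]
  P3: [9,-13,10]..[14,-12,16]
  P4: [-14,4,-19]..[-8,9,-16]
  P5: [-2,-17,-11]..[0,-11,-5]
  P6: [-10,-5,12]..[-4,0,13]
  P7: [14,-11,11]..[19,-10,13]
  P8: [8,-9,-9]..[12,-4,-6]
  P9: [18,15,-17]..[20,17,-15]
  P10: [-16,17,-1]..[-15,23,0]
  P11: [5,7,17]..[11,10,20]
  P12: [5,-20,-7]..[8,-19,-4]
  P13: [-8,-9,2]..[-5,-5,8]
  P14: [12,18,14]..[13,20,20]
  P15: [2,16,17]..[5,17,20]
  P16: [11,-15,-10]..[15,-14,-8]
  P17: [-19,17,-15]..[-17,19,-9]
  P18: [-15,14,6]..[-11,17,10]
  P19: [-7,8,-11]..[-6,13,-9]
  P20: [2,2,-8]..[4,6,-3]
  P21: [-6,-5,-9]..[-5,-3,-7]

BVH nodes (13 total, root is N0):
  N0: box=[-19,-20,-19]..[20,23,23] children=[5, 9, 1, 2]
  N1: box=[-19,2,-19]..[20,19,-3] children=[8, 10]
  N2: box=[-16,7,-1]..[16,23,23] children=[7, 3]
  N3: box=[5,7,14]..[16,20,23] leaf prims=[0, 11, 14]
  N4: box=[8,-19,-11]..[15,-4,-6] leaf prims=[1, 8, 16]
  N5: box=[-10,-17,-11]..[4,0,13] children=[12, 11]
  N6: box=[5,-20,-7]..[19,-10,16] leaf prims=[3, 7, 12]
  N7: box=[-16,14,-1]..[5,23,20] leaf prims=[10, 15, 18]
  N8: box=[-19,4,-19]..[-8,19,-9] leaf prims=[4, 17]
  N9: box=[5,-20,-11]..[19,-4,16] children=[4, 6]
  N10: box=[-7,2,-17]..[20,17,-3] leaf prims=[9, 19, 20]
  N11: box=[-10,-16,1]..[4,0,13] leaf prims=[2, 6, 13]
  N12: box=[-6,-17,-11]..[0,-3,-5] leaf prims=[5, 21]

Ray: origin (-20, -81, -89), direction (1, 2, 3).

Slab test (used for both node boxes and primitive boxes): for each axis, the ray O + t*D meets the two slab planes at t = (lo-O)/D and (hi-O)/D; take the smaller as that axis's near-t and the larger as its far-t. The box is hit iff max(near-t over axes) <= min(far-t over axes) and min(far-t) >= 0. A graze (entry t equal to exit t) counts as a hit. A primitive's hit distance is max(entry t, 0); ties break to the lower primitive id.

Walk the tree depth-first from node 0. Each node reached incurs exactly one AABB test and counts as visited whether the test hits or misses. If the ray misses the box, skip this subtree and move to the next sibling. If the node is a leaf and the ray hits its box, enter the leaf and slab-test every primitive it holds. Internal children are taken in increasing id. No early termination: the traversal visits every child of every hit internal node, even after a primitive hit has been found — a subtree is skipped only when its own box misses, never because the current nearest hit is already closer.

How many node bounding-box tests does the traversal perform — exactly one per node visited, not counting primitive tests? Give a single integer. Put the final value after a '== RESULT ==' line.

Trace the traversal:
N0 x:[1,40] y:[61/2,52] z:[70/3,112/3] -> hit [61/2,112/3], descend [1, 2, 5, 9]
  N1 x:[1,40] y:[83/2,50] z:[70/3,86/3] -> miss, prune
  N2 x:[4,36] y:[44,52] z:[88/3,112/3] -> miss, prune
  N5 x:[10,24] y:[32,81/2] z:[26,34] -> miss, prune
  N9 x:[25,39] y:[61/2,77/2] z:[26,35] -> hit [61/2,35], descend [4, 6]
    N4 x:[28,35] y:[31,77/2] z:[26,83/3] -> miss, prune
    N6 x:[25,39] y:[61/2,71/2] z:[82/3,35] -> hit [61/2,35] leaf, test {P3@t=34, P7(miss), P12(miss)}

order=[0, 1, 2, 5, 9, 4, 6]  |boxes|=7  |leaves|=1  hit=P3

== RESULT ==
7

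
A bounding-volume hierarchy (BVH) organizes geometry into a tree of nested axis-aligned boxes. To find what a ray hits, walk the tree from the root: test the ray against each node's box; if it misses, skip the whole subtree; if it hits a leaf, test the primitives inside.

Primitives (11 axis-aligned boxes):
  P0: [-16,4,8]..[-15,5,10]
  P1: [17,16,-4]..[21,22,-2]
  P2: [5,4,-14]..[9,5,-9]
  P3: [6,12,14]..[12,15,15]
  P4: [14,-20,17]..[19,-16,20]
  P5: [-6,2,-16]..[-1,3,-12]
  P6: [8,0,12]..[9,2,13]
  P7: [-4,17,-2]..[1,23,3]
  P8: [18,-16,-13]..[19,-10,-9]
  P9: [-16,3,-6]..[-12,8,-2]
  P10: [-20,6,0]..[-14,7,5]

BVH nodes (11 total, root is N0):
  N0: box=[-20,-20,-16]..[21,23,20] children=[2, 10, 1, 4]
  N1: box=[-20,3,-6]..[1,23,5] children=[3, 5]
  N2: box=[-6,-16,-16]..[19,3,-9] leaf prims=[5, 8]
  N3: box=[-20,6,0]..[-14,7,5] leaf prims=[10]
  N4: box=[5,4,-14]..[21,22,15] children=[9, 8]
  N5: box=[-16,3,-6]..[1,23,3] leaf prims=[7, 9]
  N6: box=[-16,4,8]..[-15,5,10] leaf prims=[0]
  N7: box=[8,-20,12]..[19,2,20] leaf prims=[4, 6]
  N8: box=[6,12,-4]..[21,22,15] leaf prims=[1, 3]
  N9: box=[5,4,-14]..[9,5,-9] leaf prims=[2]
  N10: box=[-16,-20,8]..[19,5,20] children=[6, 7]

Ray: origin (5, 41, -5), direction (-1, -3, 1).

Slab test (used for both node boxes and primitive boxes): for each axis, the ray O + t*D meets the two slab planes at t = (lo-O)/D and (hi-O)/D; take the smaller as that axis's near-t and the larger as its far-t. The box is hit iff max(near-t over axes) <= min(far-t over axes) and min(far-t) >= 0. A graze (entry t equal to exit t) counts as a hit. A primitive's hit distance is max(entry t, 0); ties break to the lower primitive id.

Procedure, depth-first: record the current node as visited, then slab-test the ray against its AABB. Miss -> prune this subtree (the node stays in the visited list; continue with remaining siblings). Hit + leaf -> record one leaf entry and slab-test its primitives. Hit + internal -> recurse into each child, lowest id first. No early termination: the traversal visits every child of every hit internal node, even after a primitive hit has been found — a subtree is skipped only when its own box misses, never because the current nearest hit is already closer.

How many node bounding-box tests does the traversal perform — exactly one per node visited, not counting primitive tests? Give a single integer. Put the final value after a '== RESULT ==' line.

Trace the traversal:
N0 x:[-16,25] y:[6,61/3] z:[-11,25] -> hit [6,61/3], descend [1, 2, 4, 10]
  N1 x:[4,25] y:[6,38/3] z:[-1,10] -> hit [6,10], descend [3, 5]
    N3 x:[19,25] y:[34/3,35/3] z:[5,10] -> miss, prune
    N5 x:[4,21] y:[6,38/3] z:[-1,8] -> hit [6,8] leaf, test {P7@t=6, P9(miss)}
  N2 x:[-14,11] y:[38/3,19] z:[-11,-4] -> miss, prune
  N4 x:[-16,0] y:[19/3,37/3] z:[-9,20] -> miss, prune
  N10 x:[-14,21] y:[12,61/3] z:[13,25] -> hit [13,61/3], descend [6, 7]
    N6 x:[20,21] y:[12,37/3] z:[13,15] -> miss, prune
    N7 x:[-14,-3] y:[13,61/3] z:[17,25] -> miss, prune

Summary -> nodes [0, 1, 3, 5, 2, 4, 10, 6, 7]; box-tests=9; leaf-entries=1; first=P7

== RESULT ==
9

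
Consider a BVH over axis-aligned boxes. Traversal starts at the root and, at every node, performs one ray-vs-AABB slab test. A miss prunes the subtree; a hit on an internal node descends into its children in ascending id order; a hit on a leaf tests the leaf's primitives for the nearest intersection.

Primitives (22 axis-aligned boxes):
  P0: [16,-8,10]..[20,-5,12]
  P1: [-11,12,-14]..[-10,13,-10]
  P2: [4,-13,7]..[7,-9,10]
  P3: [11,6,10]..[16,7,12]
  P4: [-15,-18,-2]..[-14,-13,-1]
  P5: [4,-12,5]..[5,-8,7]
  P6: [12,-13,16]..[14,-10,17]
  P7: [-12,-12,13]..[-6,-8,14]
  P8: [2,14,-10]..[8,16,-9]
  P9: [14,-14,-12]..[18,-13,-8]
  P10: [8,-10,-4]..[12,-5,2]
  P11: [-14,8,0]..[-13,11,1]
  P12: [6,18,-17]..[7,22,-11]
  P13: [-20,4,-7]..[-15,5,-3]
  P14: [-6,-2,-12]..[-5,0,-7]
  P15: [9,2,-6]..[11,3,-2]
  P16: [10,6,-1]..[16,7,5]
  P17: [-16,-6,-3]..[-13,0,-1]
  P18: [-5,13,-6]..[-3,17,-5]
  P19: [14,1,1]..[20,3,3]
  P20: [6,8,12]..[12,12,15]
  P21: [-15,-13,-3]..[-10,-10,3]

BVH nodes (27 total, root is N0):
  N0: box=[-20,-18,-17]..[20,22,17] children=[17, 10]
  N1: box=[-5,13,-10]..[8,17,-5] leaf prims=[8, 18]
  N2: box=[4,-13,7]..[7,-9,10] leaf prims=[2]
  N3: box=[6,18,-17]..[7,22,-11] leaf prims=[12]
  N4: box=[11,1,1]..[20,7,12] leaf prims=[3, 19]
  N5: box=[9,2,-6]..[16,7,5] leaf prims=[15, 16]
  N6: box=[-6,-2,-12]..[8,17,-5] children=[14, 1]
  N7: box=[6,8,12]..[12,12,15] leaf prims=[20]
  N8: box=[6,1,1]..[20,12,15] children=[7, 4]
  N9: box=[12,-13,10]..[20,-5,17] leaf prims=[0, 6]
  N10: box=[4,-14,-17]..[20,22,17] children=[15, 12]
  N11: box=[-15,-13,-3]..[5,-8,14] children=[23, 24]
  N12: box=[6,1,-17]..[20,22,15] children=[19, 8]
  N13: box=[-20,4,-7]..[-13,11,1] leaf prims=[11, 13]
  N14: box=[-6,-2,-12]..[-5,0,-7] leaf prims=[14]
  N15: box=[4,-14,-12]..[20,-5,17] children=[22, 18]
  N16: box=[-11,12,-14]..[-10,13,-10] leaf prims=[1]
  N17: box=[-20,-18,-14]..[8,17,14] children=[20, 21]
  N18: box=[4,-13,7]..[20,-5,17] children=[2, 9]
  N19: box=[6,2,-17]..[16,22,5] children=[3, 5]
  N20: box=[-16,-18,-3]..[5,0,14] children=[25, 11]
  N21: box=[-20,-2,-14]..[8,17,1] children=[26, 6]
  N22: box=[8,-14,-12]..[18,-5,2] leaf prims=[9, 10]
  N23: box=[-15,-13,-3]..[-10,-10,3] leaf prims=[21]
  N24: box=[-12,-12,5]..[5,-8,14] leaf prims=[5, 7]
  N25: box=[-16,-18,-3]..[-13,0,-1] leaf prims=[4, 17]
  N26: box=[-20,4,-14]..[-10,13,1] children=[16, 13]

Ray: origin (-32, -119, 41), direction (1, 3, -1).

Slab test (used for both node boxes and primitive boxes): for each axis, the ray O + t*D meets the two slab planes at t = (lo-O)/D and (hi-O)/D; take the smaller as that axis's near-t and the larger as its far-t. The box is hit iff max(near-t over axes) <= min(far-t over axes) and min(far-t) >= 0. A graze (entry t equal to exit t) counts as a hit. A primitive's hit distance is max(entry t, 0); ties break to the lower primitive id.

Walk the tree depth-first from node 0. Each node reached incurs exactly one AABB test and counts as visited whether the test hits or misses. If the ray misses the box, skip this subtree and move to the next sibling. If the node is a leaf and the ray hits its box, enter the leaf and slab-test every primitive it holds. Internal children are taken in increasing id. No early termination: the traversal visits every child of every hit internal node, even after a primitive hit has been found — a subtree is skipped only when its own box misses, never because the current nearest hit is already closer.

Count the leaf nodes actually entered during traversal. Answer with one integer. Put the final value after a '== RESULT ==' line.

Walk:
N0 x:[12,52] y:[101/3,47] z:[24,58] -> hit [101/3,47], descend [10, 17]
  N10 x:[36,52] y:[35,47] z:[24,58] -> hit [36,47], descend [12, 15]
    N12 x:[38,52] y:[40,47] z:[26,58] -> hit [40,47], descend [8, 19]
      N8 x:[38,52] y:[40,131/3] z:[26,40] -> hit [40,40], descend [4, 7]
        N4 x:[43,52] y:[40,42] z:[29,40] -> miss, prune
        N7 x:[38,44] y:[127/3,131/3] z:[26,29] -> miss, prune
      N19 x:[38,48] y:[121/3,47] z:[36,58] -> hit [121/3,47], descend [3, 5]
        N3 x:[38,39] y:[137/3,47] z:[52,58] -> miss, prune
        N5 x:[41,48] y:[121/3,42] z:[36,47] -> hit [41,42] leaf, test {P15(miss), P16@t=42}
    N15 x:[36,52] y:[35,38] z:[24,53] -> hit [36,38], descend [18, 22]
      N18 x:[36,52] y:[106/3,38] z:[24,34] -> miss, prune
      N22 x:[40,50] y:[35,38] z:[39,53] -> miss, prune
  N17 x:[12,40] y:[101/3,136/3] z:[27,55] -> hit [101/3,40], descend [20, 21]
    N20 x:[16,37] y:[101/3,119/3] z:[27,44] -> hit [101/3,37], descend [11, 25]
      N11 x:[17,37] y:[106/3,37] z:[27,44] -> hit [106/3,37], descend [23, 24]
        N23 x:[17,22] y:[106/3,109/3] z:[38,44] -> miss, prune
        N24 x:[20,37] y:[107/3,37] z:[27,36] -> hit [107/3,36] leaf, test {P5@t=36, P7(miss)}
      N25 x:[16,19] y:[101/3,119/3] z:[42,44] -> miss, prune
    N21 x:[12,40] y:[39,136/3] z:[40,55] -> hit [40,40], descend [6, 26]
      N6 x:[26,40] y:[39,136/3] z:[46,53] -> miss, prune
      N26 x:[12,22] y:[41,44] z:[40,55] -> miss, prune

21 AABB tests over nodes [0, 10, 12, 8, 4, 7, 19, 3, 5, 15, 18, 22, 17, 20, 11, 23, 24, 25, 21, 6, 26]; 2 leaves entered; closest P5.

== RESULT ==
2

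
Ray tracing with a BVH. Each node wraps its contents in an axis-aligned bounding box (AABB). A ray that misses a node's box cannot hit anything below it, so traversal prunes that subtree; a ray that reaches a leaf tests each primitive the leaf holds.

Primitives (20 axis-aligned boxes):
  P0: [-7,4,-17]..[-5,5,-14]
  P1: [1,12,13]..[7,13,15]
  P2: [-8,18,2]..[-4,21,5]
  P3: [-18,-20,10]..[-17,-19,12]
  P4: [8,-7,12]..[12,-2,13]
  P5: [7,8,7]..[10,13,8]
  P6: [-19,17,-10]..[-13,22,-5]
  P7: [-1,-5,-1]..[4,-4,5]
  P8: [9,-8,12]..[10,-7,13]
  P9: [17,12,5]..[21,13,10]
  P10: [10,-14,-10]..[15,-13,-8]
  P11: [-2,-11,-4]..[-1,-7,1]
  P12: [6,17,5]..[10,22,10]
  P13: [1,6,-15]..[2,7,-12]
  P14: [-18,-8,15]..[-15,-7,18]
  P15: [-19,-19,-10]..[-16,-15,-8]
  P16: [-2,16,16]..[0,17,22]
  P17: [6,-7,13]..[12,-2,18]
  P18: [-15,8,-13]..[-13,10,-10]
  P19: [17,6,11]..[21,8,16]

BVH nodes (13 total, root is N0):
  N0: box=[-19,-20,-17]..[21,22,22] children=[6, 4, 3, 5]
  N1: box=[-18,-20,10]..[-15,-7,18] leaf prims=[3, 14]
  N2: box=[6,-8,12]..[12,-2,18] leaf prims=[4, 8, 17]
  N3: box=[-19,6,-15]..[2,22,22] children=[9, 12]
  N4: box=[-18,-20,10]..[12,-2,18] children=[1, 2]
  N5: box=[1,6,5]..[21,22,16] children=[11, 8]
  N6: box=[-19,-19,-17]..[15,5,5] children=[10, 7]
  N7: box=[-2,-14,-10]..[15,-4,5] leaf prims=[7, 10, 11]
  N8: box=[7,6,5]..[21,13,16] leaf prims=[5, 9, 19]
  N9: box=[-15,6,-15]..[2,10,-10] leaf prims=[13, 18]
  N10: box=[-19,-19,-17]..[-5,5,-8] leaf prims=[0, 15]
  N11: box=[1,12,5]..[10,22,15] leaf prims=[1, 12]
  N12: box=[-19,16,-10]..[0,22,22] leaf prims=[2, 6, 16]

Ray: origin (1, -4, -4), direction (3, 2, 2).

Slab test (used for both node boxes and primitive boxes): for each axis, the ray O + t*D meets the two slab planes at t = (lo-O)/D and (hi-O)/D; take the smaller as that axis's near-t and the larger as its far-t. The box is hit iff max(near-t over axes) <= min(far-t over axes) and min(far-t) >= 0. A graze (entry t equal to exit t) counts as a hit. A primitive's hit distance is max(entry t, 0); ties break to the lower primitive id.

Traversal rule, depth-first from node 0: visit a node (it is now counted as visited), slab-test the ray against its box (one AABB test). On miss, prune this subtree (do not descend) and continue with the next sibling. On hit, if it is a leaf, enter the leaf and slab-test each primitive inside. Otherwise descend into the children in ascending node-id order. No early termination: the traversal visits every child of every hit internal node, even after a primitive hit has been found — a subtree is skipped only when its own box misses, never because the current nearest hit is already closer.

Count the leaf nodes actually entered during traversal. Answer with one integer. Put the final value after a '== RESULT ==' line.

Traverse from the root:
N0 x:[-20/3,20/3] y:[-8,13] z:[-13/2,13] -> hit [-13/2,20/3], descend [3, 4, 5, 6]
  N3 x:[-20/3,1/3] y:[5,13] z:[-11/2,13] -> miss, prune
  N4 x:[-19/3,11/3] y:[-8,1] z:[7,11] -> miss, prune
  N5 x:[0,20/3] y:[5,13] z:[9/2,10] -> hit [5,20/3], descend [8, 11]
    N8 x:[2,20/3] y:[5,17/2] z:[9/2,10] -> hit [5,20/3] leaf, test {P5(miss), P9(miss), P19(miss)}
    N11 x:[0,3] y:[8,13] z:[9/2,19/2] -> miss, prune
  N6 x:[-20/3,14/3] y:[-15/2,9/2] z:[-13/2,9/2] -> hit [-13/2,9/2], descend [7, 10]
    N7 x:[-1,14/3] y:[-5,0] z:[-3,9/2] -> hit [-1,0] leaf, test {P7(miss), P10(miss), P11(miss)}
    N10 x:[-20/3,-2] y:[-15/2,9/2] z:[-13/2,-2] -> miss, prune

order=[0, 3, 4, 5, 8, 11, 6, 7, 10]  |boxes|=9  |leaves|=2  hit=miss

== RESULT ==
2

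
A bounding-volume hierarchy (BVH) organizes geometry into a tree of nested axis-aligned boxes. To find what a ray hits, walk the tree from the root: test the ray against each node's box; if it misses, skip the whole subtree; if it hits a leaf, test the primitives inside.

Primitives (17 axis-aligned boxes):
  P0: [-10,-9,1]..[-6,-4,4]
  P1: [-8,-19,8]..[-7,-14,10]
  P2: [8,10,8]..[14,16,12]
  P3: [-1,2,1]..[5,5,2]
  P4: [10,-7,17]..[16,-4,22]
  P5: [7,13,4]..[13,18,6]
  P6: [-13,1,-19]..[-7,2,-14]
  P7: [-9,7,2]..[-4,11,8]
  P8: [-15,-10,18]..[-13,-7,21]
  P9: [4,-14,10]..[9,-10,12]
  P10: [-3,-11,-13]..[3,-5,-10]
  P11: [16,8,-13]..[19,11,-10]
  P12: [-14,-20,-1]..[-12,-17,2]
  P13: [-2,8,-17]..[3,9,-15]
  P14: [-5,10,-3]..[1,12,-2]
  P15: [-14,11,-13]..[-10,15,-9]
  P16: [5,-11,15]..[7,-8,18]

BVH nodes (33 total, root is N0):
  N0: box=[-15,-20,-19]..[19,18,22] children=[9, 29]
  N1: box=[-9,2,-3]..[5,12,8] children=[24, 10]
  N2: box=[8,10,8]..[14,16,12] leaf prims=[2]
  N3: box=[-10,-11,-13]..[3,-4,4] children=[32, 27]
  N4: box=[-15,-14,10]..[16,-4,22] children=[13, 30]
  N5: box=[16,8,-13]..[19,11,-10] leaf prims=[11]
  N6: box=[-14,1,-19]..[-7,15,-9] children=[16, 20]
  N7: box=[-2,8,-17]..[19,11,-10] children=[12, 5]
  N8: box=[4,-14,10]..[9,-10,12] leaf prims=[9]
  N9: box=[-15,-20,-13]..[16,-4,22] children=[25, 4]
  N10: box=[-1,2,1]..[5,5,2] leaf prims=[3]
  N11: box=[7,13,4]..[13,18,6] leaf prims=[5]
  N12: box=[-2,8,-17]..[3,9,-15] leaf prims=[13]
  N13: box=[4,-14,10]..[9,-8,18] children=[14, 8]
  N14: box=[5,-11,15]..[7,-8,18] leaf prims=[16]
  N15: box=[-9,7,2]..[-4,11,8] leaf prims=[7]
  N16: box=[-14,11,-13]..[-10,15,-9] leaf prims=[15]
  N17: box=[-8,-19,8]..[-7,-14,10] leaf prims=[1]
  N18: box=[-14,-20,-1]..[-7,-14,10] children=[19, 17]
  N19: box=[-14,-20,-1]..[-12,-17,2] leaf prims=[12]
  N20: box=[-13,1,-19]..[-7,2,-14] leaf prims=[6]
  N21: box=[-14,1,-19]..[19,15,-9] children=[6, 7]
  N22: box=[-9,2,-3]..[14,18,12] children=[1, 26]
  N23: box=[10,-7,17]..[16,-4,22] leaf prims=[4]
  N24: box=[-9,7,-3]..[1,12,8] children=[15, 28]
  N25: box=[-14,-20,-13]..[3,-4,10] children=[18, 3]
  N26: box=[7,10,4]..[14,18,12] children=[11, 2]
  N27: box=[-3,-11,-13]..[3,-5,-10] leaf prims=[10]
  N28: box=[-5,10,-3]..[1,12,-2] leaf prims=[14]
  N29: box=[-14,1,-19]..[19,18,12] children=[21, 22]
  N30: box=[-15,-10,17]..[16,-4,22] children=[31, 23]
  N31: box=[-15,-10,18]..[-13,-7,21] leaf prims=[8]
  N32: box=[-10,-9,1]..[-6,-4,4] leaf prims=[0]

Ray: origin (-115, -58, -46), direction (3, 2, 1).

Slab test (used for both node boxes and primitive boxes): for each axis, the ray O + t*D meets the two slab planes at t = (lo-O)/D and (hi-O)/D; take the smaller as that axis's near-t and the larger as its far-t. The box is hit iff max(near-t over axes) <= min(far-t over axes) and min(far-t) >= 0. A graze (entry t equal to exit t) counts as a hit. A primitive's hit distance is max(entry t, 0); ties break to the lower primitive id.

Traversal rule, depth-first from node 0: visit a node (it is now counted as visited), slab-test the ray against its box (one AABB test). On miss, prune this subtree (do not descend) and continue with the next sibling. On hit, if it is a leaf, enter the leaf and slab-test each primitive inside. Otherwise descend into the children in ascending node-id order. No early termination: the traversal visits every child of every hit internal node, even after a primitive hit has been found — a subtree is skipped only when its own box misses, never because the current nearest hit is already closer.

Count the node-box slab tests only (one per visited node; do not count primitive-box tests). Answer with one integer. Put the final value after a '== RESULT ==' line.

Traverse from the root:
N0 x:[100/3,134/3] y:[19,38] z:[27,68] -> hit [100/3,38], descend [9, 29]
  N9 x:[100/3,131/3] y:[19,27] z:[33,68] -> miss, prune
  N29 x:[101/3,134/3] y:[59/2,38] z:[27,58] -> hit [101/3,38], descend [21, 22]
    N21 x:[101/3,134/3] y:[59/2,73/2] z:[27,37] -> hit [101/3,73/2], descend [6, 7]
      N6 x:[101/3,36] y:[59/2,73/2] z:[27,37] -> hit [101/3,36], descend [16, 20]
        N16 x:[101/3,35] y:[69/2,73/2] z:[33,37] -> hit [69/2,35] leaf, test {P15@t=69/2}
        N20 x:[34,36] y:[59/2,30] z:[27,32] -> miss, prune
      N7 x:[113/3,134/3] y:[33,69/2] z:[29,36] -> miss, prune
    N22 x:[106/3,43] y:[30,38] z:[43,58] -> miss, prune

Summary -> nodes [0, 9, 29, 21, 6, 16, 20, 7, 22]; box-tests=9; leaf-entries=1; first=P15

== RESULT ==
9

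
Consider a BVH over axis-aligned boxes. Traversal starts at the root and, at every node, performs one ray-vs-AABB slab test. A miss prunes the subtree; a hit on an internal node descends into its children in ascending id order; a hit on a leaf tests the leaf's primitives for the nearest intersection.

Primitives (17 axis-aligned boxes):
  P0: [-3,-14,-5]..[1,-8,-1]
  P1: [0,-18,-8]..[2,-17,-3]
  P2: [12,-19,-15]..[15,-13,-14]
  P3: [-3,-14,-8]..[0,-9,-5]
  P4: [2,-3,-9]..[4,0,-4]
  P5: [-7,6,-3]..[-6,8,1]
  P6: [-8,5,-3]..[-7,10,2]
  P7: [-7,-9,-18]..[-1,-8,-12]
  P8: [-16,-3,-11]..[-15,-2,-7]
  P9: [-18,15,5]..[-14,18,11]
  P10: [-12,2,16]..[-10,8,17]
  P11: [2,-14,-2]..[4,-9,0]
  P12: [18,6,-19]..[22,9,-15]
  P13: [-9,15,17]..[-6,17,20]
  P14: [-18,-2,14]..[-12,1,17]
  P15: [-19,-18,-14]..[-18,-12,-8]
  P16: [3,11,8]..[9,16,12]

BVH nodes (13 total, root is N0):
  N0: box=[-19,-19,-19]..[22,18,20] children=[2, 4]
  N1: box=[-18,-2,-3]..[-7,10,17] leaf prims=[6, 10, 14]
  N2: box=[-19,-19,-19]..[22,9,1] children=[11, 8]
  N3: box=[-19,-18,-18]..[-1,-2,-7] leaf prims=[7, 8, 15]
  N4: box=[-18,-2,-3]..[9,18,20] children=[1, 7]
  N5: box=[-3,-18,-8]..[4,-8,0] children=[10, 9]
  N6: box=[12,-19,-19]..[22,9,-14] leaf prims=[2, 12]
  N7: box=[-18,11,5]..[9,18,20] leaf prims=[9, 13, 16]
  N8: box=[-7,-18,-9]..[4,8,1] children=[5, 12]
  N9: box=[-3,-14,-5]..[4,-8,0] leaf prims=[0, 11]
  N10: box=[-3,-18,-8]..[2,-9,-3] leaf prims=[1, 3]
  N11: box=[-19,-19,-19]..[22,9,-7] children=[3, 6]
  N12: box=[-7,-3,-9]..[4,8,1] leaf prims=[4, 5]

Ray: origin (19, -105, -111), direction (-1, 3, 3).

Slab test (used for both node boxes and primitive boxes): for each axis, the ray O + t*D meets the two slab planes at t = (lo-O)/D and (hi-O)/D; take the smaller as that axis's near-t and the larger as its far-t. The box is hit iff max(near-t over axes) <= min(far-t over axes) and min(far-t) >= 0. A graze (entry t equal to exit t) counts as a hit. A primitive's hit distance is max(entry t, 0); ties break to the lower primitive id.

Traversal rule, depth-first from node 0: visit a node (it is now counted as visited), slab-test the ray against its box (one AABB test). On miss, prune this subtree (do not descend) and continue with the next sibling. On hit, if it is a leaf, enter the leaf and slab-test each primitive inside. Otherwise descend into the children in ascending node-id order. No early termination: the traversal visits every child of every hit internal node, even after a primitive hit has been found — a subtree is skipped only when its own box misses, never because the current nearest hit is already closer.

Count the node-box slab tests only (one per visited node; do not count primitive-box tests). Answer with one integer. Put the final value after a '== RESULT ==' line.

Trace the traversal:
N0 x:[-3,38] y:[86/3,41] z:[92/3,131/3] -> hit [92/3,38], descend [2, 4]
  N2 x:[-3,38] y:[86/3,38] z:[92/3,112/3] -> hit [92/3,112/3], descend [8, 11]
    N8 x:[15,26] y:[29,113/3] z:[34,112/3] -> miss, prune
    N11 x:[-3,38] y:[86/3,38] z:[92/3,104/3] -> hit [92/3,104/3], descend [3, 6]
      N3 x:[20,38] y:[29,103/3] z:[31,104/3] -> hit [31,103/3] leaf, test {P7(miss), P8@t=34, P15(miss)}
      N6 x:[-3,7] y:[86/3,38] z:[92/3,97/3] -> miss, prune
  N4 x:[10,37] y:[103/3,41] z:[36,131/3] -> hit [36,37], descend [1, 7]
    N1 x:[26,37] y:[103/3,115/3] z:[36,128/3] -> hit [36,37] leaf, test {P6(miss), P10(miss), P14(miss)}
    N7 x:[10,37] y:[116/3,41] z:[116/3,131/3] -> miss, prune

Visited [0, 2, 8, 11, 3, 6, 4, 1, 7]. Tests: 9 box, 2 leaf. Nearest: P8.

== RESULT ==
9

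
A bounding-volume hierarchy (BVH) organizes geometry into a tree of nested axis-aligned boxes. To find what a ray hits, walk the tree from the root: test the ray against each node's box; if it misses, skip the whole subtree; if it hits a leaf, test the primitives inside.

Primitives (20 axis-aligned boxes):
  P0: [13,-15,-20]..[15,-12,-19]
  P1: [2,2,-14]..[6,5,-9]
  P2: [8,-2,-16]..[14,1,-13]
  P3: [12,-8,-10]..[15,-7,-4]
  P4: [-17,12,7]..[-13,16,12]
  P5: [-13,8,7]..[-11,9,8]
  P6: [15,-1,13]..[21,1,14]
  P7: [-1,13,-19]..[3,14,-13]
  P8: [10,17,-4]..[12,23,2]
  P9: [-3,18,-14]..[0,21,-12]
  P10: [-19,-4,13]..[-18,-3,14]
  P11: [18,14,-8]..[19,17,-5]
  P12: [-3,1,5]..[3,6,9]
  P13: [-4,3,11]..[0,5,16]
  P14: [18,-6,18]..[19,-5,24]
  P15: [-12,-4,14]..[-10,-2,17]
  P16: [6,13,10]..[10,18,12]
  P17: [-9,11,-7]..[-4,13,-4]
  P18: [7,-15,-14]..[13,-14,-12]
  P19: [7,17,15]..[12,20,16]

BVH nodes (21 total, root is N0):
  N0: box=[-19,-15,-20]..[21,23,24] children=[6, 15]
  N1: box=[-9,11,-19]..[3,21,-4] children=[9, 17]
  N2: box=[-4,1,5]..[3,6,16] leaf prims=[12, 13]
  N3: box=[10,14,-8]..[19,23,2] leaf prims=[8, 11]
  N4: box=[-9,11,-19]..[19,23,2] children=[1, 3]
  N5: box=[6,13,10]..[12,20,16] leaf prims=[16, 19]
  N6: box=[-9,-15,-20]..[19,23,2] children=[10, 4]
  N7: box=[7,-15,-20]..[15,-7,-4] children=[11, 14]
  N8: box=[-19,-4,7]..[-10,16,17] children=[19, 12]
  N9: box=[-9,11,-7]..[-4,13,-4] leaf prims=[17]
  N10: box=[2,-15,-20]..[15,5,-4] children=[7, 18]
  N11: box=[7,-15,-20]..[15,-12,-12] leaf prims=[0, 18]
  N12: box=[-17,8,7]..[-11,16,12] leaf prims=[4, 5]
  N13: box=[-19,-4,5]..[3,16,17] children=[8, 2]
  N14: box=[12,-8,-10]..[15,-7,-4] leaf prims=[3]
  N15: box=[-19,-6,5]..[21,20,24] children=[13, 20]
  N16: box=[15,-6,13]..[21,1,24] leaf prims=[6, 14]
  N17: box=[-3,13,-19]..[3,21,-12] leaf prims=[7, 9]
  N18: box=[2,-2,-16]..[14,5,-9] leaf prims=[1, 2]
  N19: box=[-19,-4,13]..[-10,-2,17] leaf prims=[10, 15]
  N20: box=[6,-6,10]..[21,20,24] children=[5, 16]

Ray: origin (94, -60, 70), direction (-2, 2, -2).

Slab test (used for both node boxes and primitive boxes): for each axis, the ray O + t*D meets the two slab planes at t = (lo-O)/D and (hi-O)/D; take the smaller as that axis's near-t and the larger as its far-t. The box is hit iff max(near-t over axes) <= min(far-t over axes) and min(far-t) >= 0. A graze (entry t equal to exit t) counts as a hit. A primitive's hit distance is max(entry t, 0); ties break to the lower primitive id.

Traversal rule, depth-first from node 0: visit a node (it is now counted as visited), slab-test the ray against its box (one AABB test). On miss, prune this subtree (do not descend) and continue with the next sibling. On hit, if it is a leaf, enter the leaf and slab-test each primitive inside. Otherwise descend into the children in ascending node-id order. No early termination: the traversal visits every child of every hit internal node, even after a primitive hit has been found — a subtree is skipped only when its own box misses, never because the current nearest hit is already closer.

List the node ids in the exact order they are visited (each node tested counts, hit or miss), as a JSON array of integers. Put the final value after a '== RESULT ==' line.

Trace the traversal:
N0 x:[73/2,113/2] y:[45/2,83/2] z:[23,45] -> hit [73/2,83/2], descend [6, 15]
  N6 x:[75/2,103/2] y:[45/2,83/2] z:[34,45] -> hit [75/2,83/2], descend [4, 10]
    N4 x:[75/2,103/2] y:[71/2,83/2] z:[34,89/2] -> hit [75/2,83/2], descend [1, 3]
      N1 x:[91/2,103/2] y:[71/2,81/2] z:[37,89/2] -> miss, prune
      N3 x:[75/2,42] y:[37,83/2] z:[34,39] -> hit [75/2,39] leaf, test {P8(miss), P11@t=75/2}
    N10 x:[79/2,46] y:[45/2,65/2] z:[37,45] -> miss, prune
  N15 x:[73/2,113/2] y:[27,40] z:[23,65/2] -> miss, prune

Summary -> nodes [0, 6, 4, 1, 3, 10, 15]; box-tests=7; leaf-entries=1; first=P11

== RESULT ==
[0, 6, 4, 1, 3, 10, 15]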